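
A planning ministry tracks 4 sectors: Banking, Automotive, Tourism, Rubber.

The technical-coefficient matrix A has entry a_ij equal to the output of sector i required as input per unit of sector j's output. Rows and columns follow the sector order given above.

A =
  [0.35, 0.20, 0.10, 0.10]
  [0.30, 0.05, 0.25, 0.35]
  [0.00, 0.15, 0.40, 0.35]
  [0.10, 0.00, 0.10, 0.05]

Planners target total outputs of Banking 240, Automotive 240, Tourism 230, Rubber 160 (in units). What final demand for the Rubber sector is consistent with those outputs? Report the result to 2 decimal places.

d_R = 105.00

I − A =
  [   0.65    -0.20    -0.10    -0.10]
  [  -0.30     0.95    -0.25    -0.35]
  [   0.00    -0.15     0.60    -0.35]
  [  -0.10     0.00    -0.10     0.95]
d = (I − A) x:
  d_B = (+0.65)·240 + (-0.20)·240 + (-0.10)·230 + (-0.10)·160 = 69.00
  d_A = (-0.30)·240 + (+0.95)·240 + (-0.25)·230 + (-0.35)·160 = 42.50
  d_T = (+0.00)·240 + (-0.15)·240 + (+0.60)·230 + (-0.35)·160 = 46.00
  d_R = (-0.10)·240 + (+0.00)·240 + (-0.10)·230 + (+0.95)·160 = 105.00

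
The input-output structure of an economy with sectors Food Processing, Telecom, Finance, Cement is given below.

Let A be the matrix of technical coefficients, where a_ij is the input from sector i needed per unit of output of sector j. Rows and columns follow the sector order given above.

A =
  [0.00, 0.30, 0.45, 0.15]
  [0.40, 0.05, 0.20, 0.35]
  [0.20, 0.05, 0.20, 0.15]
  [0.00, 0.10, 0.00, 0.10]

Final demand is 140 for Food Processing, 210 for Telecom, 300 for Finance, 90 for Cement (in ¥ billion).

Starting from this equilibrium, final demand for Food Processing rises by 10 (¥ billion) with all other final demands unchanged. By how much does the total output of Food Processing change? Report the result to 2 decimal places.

I − A =
  [   1.00    -0.30    -0.45    -0.15]
  [  -0.40     0.95    -0.20    -0.35]
  [  -0.20    -0.05     0.80    -0.15]
  [   0.00    -0.10     0.00     0.90]
Compute the cofactors C_ij = (−1)^(i+j)·(3×3 minor ij) of I−A; the adjugate is their transpose:
adj(I−A) = Cᵀ =
  [ 0.6440   0.2550   0.4260   0.2775]
  [ 0.3240   0.6390   0.3420   0.3595]
  [ 0.1880   0.1170   0.7060   0.1945]
  [ 0.0360   0.0710   0.0380   0.5475]
det(I−A) = Σ_j (I−A)_1j·C_1j = (1.00)(0.6440) + (-0.30)(0.3240) + (-0.45)(0.1880) + (-0.15)(0.0360) = 0.4568
(I − A)⁻¹ = adj(I−A) / det(I−A) ≈
  [   1.4098     0.5582     0.9326     0.6075]
  [   0.7093     1.3989     0.7487     0.7870]
  [   0.4116     0.2561     1.5455     0.4258]
  [   0.0788     0.1554     0.0832     1.1986]
Δx = (I − A)⁻¹ Δd with Δd having +10 in the Food Processing component and 0 elsewhere.
So Δx_1 = L_11 · (+10), where L_11 = adj(I−A)_11 / det(I−A) = 0.6440 / 0.4568.
Δx_1 = 0.6440 × (+10) / 0.4568 = 6.44 / 0.4568 ≈ 14.10.

Δx_1 = 14.10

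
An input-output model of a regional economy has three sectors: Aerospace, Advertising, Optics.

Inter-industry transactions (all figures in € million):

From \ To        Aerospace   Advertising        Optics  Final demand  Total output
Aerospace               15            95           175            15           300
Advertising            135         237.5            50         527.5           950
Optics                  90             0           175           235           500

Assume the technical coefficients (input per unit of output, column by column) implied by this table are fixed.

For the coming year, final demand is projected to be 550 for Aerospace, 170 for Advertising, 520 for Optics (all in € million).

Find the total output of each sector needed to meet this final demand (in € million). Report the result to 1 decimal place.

x_1 = 1195.2, x_2 = 1124.0, x_3 = 1351.7

Technical coefficients a_ij = z_ij / X_j:
  a_11 = 15/300 = 0.05, a_21 = 135/300 = 0.45, a_31 = 90/300 = 0.30
  a_12 = 95/950 = 0.10, a_22 = 237.5/950 = 0.25, a_32 = 0/950 = 0.00
  a_13 = 175/500 = 0.35, a_23 = 50/500 = 0.10, a_33 = 175/500 = 0.35
I − A =
  [   0.95    -0.10    -0.35]
  [  -0.45     0.75    -0.10]
  [  -0.30     0.00     0.65]
Cofactors of I−A, C_ij = (−1)^(i+j)·(minor ij) (rows/columns in the sector order above):
  C_11 = (0.75)(0.65) − (-0.10)(0.00) = 0.4875
  C_12 = −[(-0.45)(0.65) − (-0.10)(-0.30)] = 0.3225
  C_13 = (-0.45)(0.00) − (0.75)(-0.30) = 0.2250
  C_21 = −[(-0.10)(0.65) − (-0.35)(0.00)] = 0.0650
  C_22 = (0.95)(0.65) − (-0.35)(-0.30) = 0.5125
  C_23 = −[(0.95)(0.00) − (-0.10)(-0.30)] = 0.0300
  C_31 = (-0.10)(-0.10) − (-0.35)(0.75) = 0.2725
  C_32 = −[(0.95)(-0.10) − (-0.35)(-0.45)] = 0.2525
  C_33 = (0.95)(0.75) − (-0.10)(-0.45) = 0.6675
det(I−A) = Σ_j (I−A)_1j·C_1j = (0.95)(0.4875) + (-0.10)(0.3225) + (-0.35)(0.2250) = 0.352125
adj(I−A) = Cᵀ =
  [ 0.4875   0.0650   0.2725]
  [ 0.3225   0.5125   0.2525]
  [ 0.2250   0.0300   0.6675]
(I − A)⁻¹ = adj(I−A) / det(I−A) ≈
  [   1.3845     0.1846     0.7739]
  [   0.9159     1.4554     0.7171]
  [   0.6390     0.0852     1.8956]
x = (I − A)⁻¹ d = adj(I−A)·d / det(I−A), with det(I−A) = 0.352125:
  x_1 = (0.4875·550 + 0.0650·170 + 0.2725·520) / 0.352125 = 420.875 / 0.352125 ≈ 1195.2
  x_2 = (0.3225·550 + 0.5125·170 + 0.2525·520) / 0.352125 = 395.80 / 0.352125 ≈ 1124.0
  x_3 = (0.2250·550 + 0.0300·170 + 0.6675·520) / 0.352125 = 475.95 / 0.352125 ≈ 1351.7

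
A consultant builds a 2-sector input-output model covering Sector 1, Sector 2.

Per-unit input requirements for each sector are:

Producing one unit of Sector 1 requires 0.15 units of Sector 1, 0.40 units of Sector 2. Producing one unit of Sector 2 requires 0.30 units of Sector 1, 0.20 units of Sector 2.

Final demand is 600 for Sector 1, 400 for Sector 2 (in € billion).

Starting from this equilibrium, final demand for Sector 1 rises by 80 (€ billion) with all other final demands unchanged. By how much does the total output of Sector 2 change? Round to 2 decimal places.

Δx_2 = 57.14

I − A =
  [   0.85    -0.30]
  [  -0.40     0.80]
det(I−A) = (0.85)(0.80) − (-0.30)(-0.40) = 0.5600
adj(I−A) = [[0.80, 0.30], [0.40, 0.85]]
(I − A)⁻¹ = adj(I−A) / det(I−A) ≈
  [   1.4286     0.5357]
  [   0.7143     1.5179]
Δx = (I − A)⁻¹ Δd with Δd having +80 in the Sector 1 component and 0 elsewhere.
So Δx_2 = L_21 · (+80), where L_21 = adj(I−A)_21 / det(I−A) = 0.40 / 0.5600.
Δx_2 = 0.40 × (+80) / 0.5600 = 32.00 / 0.5600 ≈ 57.14.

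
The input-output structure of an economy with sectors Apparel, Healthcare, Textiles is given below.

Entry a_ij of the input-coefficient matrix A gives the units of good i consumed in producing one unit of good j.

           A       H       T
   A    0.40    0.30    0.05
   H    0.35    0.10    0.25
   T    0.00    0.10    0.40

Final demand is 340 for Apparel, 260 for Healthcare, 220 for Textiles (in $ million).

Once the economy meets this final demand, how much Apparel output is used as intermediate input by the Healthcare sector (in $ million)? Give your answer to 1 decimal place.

z_AH = 247.9

I − A =
  [   0.60    -0.30    -0.05]
  [  -0.35     0.90    -0.25]
  [   0.00    -0.10     0.60]
Cofactors of I−A, C_ij = (−1)^(i+j)·(minor ij) (rows/columns in the sector order above):
  C_11 = (0.90)(0.60) − (-0.25)(-0.10) = 0.5150
  C_12 = −[(-0.35)(0.60) − (-0.25)(0.00)] = 0.2100
  C_13 = (-0.35)(-0.10) − (0.90)(0.00) = 0.0350
  C_21 = −[(-0.30)(0.60) − (-0.05)(-0.10)] = 0.1850
  C_22 = (0.60)(0.60) − (-0.05)(0.00) = 0.3600
  C_23 = −[(0.60)(-0.10) − (-0.30)(0.00)] = 0.0600
  C_31 = (-0.30)(-0.25) − (-0.05)(0.90) = 0.1200
  C_32 = −[(0.60)(-0.25) − (-0.05)(-0.35)] = 0.1675
  C_33 = (0.60)(0.90) − (-0.30)(-0.35) = 0.4350
det(I−A) = Σ_j (I−A)_1j·C_1j = (0.60)(0.5150) + (-0.30)(0.2100) + (-0.05)(0.0350) = 0.24425
adj(I−A) = Cᵀ =
  [ 0.5150   0.1850   0.1200]
  [ 0.2100   0.3600   0.1675]
  [ 0.0350   0.0600   0.4350]
(I − A)⁻¹ = adj(I−A) / det(I−A) ≈
  [   2.1085     0.7574     0.4913]
  [   0.8598     1.4739     0.6858]
  [   0.1433     0.2456     1.7810]
First solve x = (I − A)⁻¹ d = adj(I−A)·d / det(I−A); in particular x_H = (0.2100·340 + 0.3600·260 + 0.1675·220) / 0.24425 = 201.85 / 0.24425 ≈ 826.407.
Intermediate flow from A to H: z_AH = a_AH · x_H = 0.30 × 201.85 / 0.24425 = 60.555 / 0.24425 ≈ 247.9.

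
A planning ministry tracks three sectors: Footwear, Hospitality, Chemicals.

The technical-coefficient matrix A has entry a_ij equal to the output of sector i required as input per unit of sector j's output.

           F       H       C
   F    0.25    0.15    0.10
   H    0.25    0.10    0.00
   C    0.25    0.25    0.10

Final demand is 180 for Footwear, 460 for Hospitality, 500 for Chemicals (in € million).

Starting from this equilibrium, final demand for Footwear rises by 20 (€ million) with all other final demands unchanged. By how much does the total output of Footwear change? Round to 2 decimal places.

I − A =
  [   0.75    -0.15    -0.10]
  [  -0.25     0.90     0.00]
  [  -0.25    -0.25     0.90]
Cofactors of I−A, C_ij = (−1)^(i+j)·(minor ij) (rows/columns in the sector order above):
  C_11 = (0.90)(0.90) − (0.00)(-0.25) = 0.8100
  C_12 = −[(-0.25)(0.90) − (0.00)(-0.25)] = 0.2250
  C_13 = (-0.25)(-0.25) − (0.90)(-0.25) = 0.2875
  C_21 = −[(-0.15)(0.90) − (-0.10)(-0.25)] = 0.1600
  C_22 = (0.75)(0.90) − (-0.10)(-0.25) = 0.6500
  C_23 = −[(0.75)(-0.25) − (-0.15)(-0.25)] = 0.2250
  C_31 = (-0.15)(0.00) − (-0.10)(0.90) = 0.0900
  C_32 = −[(0.75)(0.00) − (-0.10)(-0.25)] = 0.0250
  C_33 = (0.75)(0.90) − (-0.15)(-0.25) = 0.6375
det(I−A) = Σ_j (I−A)_1j·C_1j = (0.75)(0.8100) + (-0.15)(0.2250) + (-0.10)(0.2875) = 0.5450
adj(I−A) = Cᵀ =
  [ 0.8100   0.1600   0.0900]
  [ 0.2250   0.6500   0.0250]
  [ 0.2875   0.2250   0.6375]
(I − A)⁻¹ = adj(I−A) / det(I−A) ≈
  [   1.4862     0.2936     0.1651]
  [   0.4128     1.1927     0.0459]
  [   0.5275     0.4128     1.1697]
Δx = (I − A)⁻¹ Δd with Δd having +20 in the Footwear component and 0 elsewhere.
So Δx_F = L_FF · (+20), where L_FF = adj(I−A)_FF / det(I−A) = 0.8100 / 0.5450.
Δx_F = 0.8100 × (+20) / 0.5450 = 16.20 / 0.5450 ≈ 29.72.

Δx_F = 29.72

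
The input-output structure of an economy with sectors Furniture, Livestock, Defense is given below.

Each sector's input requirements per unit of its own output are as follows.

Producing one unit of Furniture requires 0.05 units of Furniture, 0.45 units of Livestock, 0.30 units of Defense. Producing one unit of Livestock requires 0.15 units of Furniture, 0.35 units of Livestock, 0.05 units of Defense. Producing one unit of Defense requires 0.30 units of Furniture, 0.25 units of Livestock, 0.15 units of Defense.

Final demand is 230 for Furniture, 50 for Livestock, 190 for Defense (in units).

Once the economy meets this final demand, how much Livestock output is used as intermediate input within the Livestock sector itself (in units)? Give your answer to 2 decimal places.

I − A =
  [   0.95    -0.15    -0.30]
  [  -0.45     0.65    -0.25]
  [  -0.30    -0.05     0.85]
Cofactors of I−A, C_ij = (−1)^(i+j)·(minor ij) (rows/columns in the sector order above):
  C_11 = (0.65)(0.85) − (-0.25)(-0.05) = 0.5400
  C_12 = −[(-0.45)(0.85) − (-0.25)(-0.30)] = 0.4575
  C_13 = (-0.45)(-0.05) − (0.65)(-0.30) = 0.2175
  C_21 = −[(-0.15)(0.85) − (-0.30)(-0.05)] = 0.1425
  C_22 = (0.95)(0.85) − (-0.30)(-0.30) = 0.7175
  C_23 = −[(0.95)(-0.05) − (-0.15)(-0.30)] = 0.0925
  C_31 = (-0.15)(-0.25) − (-0.30)(0.65) = 0.2325
  C_32 = −[(0.95)(-0.25) − (-0.30)(-0.45)] = 0.3725
  C_33 = (0.95)(0.65) − (-0.15)(-0.45) = 0.5500
det(I−A) = Σ_j (I−A)_1j·C_1j = (0.95)(0.5400) + (-0.15)(0.4575) + (-0.30)(0.2175) = 0.379125
adj(I−A) = Cᵀ =
  [ 0.5400   0.1425   0.2325]
  [ 0.4575   0.7175   0.3725]
  [ 0.2175   0.0925   0.5500]
(I − A)⁻¹ = adj(I−A) / det(I−A) ≈
  [   1.4243     0.3759     0.6133]
  [   1.2067     1.8925     0.9825]
  [   0.5737     0.2440     1.4507]
First solve x = (I − A)⁻¹ d = adj(I−A)·d / det(I−A); in particular x_L = (0.4575·230 + 0.7175·50 + 0.3725·190) / 0.379125 = 211.875 / 0.379125 ≈ 558.8526.
Intermediate flow from L to L: z_LL = a_LL · x_L = 0.35 × 211.875 / 0.379125 = 74.15625 / 0.379125 ≈ 195.60.

z_LL = 195.60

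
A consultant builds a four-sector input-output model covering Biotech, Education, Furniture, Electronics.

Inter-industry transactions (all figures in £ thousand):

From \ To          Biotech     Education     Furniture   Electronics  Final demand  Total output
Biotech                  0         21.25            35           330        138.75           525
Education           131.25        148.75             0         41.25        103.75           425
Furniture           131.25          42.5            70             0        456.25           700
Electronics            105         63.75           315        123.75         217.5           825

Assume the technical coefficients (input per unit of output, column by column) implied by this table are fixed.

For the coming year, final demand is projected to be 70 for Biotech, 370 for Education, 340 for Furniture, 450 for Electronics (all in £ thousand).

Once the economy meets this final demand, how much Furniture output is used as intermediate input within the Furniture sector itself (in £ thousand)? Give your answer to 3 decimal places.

z_33 = 64.919

Technical coefficients a_ij = z_ij / X_j:
  a_11 = 0/525 = 0.00, a_21 = 131.25/525 = 0.25, a_31 = 131.25/525 = 0.25, a_41 = 105/525 = 0.20
  a_12 = 21.25/425 = 0.05, a_22 = 148.75/425 = 0.35, a_32 = 42.5/425 = 0.10, a_42 = 63.75/425 = 0.15
  a_13 = 35/700 = 0.05, a_23 = 0/700 = 0.00, a_33 = 70/700 = 0.10, a_43 = 315/700 = 0.45
  a_14 = 330/825 = 0.40, a_24 = 41.25/825 = 0.05, a_34 = 0/825 = 0.00, a_44 = 123.75/825 = 0.15
I − A =
  [   1.00    -0.05    -0.05    -0.40]
  [  -0.25     0.65     0.00    -0.05]
  [  -0.25    -0.10     0.90     0.00]
  [  -0.20    -0.15    -0.45     0.85]
Compute the cofactors C_ij = (−1)^(i+j)·(3×3 minor ij) of I−A; the adjugate is their transpose:
adj(I−A) = Cᵀ =
  [ 0.488250   0.114500   0.145375   0.236500]
  [ 0.205875   0.637375   0.078625   0.134375]
  [ 0.158500   0.102625   0.466875   0.080625]
  [ 0.235125   0.193750   0.295250   0.564375]
det(I−A) = Σ_j (I−A)_1j·C_1j = (1.00)(0.488250) + (-0.05)(0.205875) + (-0.05)(0.158500) + (-0.40)(0.235125) = 0.37598125
(I − A)⁻¹ = adj(I−A) / det(I−A) ≈
  [   1.2986     0.3045     0.3867     0.6290]
  [   0.5476     1.6952     0.2091     0.3574]
  [   0.4216     0.2730     1.2418     0.2144]
  [   0.6254     0.5153     0.7853     1.5011]
First solve x = (I − A)⁻¹ d = adj(I−A)·d / det(I−A); in particular x_3 = (0.158500·70 + 0.102625·370 + 0.466875·340 + 0.080625·450) / 0.37598125 = 244.085 / 0.37598125 ≈ 649.19461.
Intermediate flow from 3 to 3: z_33 = a_33 · x_3 = 0.10 × 244.085 / 0.37598125 = 24.4085 / 0.37598125 ≈ 64.919.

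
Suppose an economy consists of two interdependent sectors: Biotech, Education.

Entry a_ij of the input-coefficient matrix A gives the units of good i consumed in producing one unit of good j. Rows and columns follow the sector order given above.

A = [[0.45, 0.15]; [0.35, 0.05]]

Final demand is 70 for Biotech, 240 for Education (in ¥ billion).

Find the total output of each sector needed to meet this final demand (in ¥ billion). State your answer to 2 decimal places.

x_B = 218.09, x_E = 332.98

I − A =
  [   0.55    -0.15]
  [  -0.35     0.95]
det(I−A) = (0.55)(0.95) − (-0.15)(-0.35) = 0.4700
adj(I−A) = [[0.95, 0.15], [0.35, 0.55]]
(I − A)⁻¹ = adj(I−A) / det(I−A) ≈
  [   2.0213     0.3191]
  [   0.7447     1.1702]
x = (I − A)⁻¹ d = adj(I−A)·d / det(I−A), with det(I−A) = 0.4700:
  x_B = (0.95·70 + 0.15·240) / 0.4700 = 102.50 / 0.4700 ≈ 218.09
  x_E = (0.35·70 + 0.55·240) / 0.4700 = 156.50 / 0.4700 ≈ 332.98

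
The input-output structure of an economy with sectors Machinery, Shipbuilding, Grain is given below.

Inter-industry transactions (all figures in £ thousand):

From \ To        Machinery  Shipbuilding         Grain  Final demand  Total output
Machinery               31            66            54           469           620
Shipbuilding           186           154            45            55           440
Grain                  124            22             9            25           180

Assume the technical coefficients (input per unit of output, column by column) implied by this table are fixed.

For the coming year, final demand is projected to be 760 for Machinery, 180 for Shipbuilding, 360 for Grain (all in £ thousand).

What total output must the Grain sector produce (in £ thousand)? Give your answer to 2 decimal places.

Technical coefficients a_ij = z_ij / X_j:
  a_11 = 31/620 = 0.05, a_21 = 186/620 = 0.30, a_31 = 124/620 = 0.20
  a_12 = 66/440 = 0.15, a_22 = 154/440 = 0.35, a_32 = 22/440 = 0.05
  a_13 = 54/180 = 0.30, a_23 = 45/180 = 0.25, a_33 = 9/180 = 0.05
I − A =
  [   0.95    -0.15    -0.30]
  [  -0.30     0.65    -0.25]
  [  -0.20    -0.05     0.95]
Cofactors of I−A, C_ij = (−1)^(i+j)·(minor ij) (rows/columns in the sector order above):
  C_11 = (0.65)(0.95) − (-0.25)(-0.05) = 0.6050
  C_12 = −[(-0.30)(0.95) − (-0.25)(-0.20)] = 0.3350
  C_13 = (-0.30)(-0.05) − (0.65)(-0.20) = 0.1450
  C_21 = −[(-0.15)(0.95) − (-0.30)(-0.05)] = 0.1575
  C_22 = (0.95)(0.95) − (-0.30)(-0.20) = 0.8425
  C_23 = −[(0.95)(-0.05) − (-0.15)(-0.20)] = 0.0775
  C_31 = (-0.15)(-0.25) − (-0.30)(0.65) = 0.2325
  C_32 = −[(0.95)(-0.25) − (-0.30)(-0.30)] = 0.3275
  C_33 = (0.95)(0.65) − (-0.15)(-0.30) = 0.5725
det(I−A) = Σ_j (I−A)_1j·C_1j = (0.95)(0.6050) + (-0.15)(0.3350) + (-0.30)(0.1450) = 0.4810
adj(I−A) = Cᵀ =
  [ 0.6050   0.1575   0.2325]
  [ 0.3350   0.8425   0.3275]
  [ 0.1450   0.0775   0.5725]
(I − A)⁻¹ = adj(I−A) / det(I−A) ≈
  [   1.2578     0.3274     0.4834]
  [   0.6965     1.7516     0.6809]
  [   0.3015     0.1611     1.1902]
x = (I − A)⁻¹ d = adj(I−A)·d / det(I−A), with det(I−A) = 0.4810:
  x_1 = (0.6050·760 + 0.1575·180 + 0.2325·360) / 0.4810 = 571.85 / 0.4810 ≈ 1188.88
  x_2 = (0.3350·760 + 0.8425·180 + 0.3275·360) / 0.4810 = 524.15 / 0.4810 ≈ 1089.71
  x_3 = (0.1450·760 + 0.0775·180 + 0.5725·360) / 0.4810 = 330.25 / 0.4810 ≈ 686.59

x_3 = 686.59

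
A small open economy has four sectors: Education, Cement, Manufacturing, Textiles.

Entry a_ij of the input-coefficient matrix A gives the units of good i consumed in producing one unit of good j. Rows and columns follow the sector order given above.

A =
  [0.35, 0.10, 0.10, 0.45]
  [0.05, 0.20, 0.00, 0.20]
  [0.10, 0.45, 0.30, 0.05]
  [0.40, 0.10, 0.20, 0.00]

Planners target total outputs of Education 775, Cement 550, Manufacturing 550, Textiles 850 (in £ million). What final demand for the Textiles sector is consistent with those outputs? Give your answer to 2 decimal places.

I − A =
  [   0.65    -0.10    -0.10    -0.45]
  [  -0.05     0.80     0.00    -0.20]
  [  -0.10    -0.45     0.70    -0.05]
  [  -0.40    -0.10    -0.20     1.00]
d = (I − A) x:
  d_E = (+0.65)·775 + (-0.10)·550 + (-0.10)·550 + (-0.45)·850 = 11.25
  d_C = (-0.05)·775 + (+0.80)·550 + (+0.00)·550 + (-0.20)·850 = 231.25
  d_M = (-0.10)·775 + (-0.45)·550 + (+0.70)·550 + (-0.05)·850 = 17.50
  d_T = (-0.40)·775 + (-0.10)·550 + (-0.20)·550 + (+1.00)·850 = 375.00

d_T = 375.00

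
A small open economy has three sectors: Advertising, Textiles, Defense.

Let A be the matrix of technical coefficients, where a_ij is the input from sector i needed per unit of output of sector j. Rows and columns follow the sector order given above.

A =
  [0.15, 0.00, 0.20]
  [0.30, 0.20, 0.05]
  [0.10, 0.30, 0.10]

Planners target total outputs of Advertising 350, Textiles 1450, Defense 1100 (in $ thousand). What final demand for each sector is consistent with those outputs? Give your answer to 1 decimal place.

d_A = 77.5, d_T = 1000.0, d_D = 520.0

I − A =
  [   0.85     0.00    -0.20]
  [  -0.30     0.80    -0.05]
  [  -0.10    -0.30     0.90]
d = (I − A) x:
  d_A = (+0.85)·350 + (+0.00)·1450 + (-0.20)·1100 = 77.5
  d_T = (-0.30)·350 + (+0.80)·1450 + (-0.05)·1100 = 1000.0
  d_D = (-0.10)·350 + (-0.30)·1450 + (+0.90)·1100 = 520.0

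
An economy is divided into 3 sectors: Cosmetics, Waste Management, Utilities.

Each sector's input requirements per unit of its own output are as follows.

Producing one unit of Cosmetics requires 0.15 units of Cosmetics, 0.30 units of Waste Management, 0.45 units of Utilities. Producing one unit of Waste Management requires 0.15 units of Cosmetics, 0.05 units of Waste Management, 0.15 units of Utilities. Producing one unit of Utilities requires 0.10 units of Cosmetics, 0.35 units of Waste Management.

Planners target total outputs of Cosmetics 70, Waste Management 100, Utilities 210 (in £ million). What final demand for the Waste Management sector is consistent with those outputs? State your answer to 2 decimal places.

I − A =
  [   0.85    -0.15    -0.10]
  [  -0.30     0.95    -0.35]
  [  -0.45    -0.15     1.00]
d = (I − A) x:
  d_1 = (+0.85)·70 + (-0.15)·100 + (-0.10)·210 = 23.50
  d_2 = (-0.30)·70 + (+0.95)·100 + (-0.35)·210 = 0.50
  d_3 = (-0.45)·70 + (-0.15)·100 + (+1.00)·210 = 163.50

d_2 = 0.50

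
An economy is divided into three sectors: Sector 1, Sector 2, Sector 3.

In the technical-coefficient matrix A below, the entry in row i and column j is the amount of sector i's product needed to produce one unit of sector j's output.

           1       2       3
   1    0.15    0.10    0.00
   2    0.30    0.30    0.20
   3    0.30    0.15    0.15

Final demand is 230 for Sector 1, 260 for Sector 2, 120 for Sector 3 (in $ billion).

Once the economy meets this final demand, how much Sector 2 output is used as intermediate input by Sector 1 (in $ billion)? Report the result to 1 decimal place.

z_21 = 103.3

I − A =
  [   0.85    -0.10     0.00]
  [  -0.30     0.70    -0.20]
  [  -0.30    -0.15     0.85]
Cofactors of I−A, C_ij = (−1)^(i+j)·(minor ij) (rows/columns in the sector order above):
  C_11 = (0.70)(0.85) − (-0.20)(-0.15) = 0.5650
  C_12 = −[(-0.30)(0.85) − (-0.20)(-0.30)] = 0.3150
  C_13 = (-0.30)(-0.15) − (0.70)(-0.30) = 0.2550
  C_21 = −[(-0.10)(0.85) − (0.00)(-0.15)] = 0.0850
  C_22 = (0.85)(0.85) − (0.00)(-0.30) = 0.7225
  C_23 = −[(0.85)(-0.15) − (-0.10)(-0.30)] = 0.1575
  C_31 = (-0.10)(-0.20) − (0.00)(0.70) = 0.0200
  C_32 = −[(0.85)(-0.20) − (0.00)(-0.30)] = 0.1700
  C_33 = (0.85)(0.70) − (-0.10)(-0.30) = 0.5650
det(I−A) = Σ_j (I−A)_1j·C_1j = (0.85)(0.5650) + (-0.10)(0.3150) + (0.00)(0.2550) = 0.44875
adj(I−A) = Cᵀ =
  [ 0.5650   0.0850   0.0200]
  [ 0.3150   0.7225   0.1700]
  [ 0.2550   0.1575   0.5650]
(I − A)⁻¹ = adj(I−A) / det(I−A) ≈
  [   1.2591     0.1894     0.0446]
  [   0.7019     1.6100     0.3788]
  [   0.5682     0.3510     1.2591]
First solve x = (I − A)⁻¹ d = adj(I−A)·d / det(I−A); in particular x_1 = (0.5650·230 + 0.0850·260 + 0.0200·120) / 0.44875 = 154.45 / 0.44875 ≈ 344.178.
Intermediate flow from 2 to 1: z_21 = a_21 · x_1 = 0.30 × 154.45 / 0.44875 = 46.335 / 0.44875 ≈ 103.3.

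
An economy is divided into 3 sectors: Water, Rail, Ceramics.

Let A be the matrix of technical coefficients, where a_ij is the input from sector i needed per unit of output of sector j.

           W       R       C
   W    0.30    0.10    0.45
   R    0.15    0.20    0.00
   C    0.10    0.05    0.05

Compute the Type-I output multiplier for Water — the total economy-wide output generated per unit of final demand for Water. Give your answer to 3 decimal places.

I − A =
  [   0.70    -0.10    -0.45]
  [  -0.15     0.80     0.00]
  [  -0.10    -0.05     0.95]
Cofactors of I−A, C_ij = (−1)^(i+j)·(minor ij) (rows/columns in the sector order above):
  C_11 = (0.80)(0.95) − (0.00)(-0.05) = 0.7600
  C_12 = −[(-0.15)(0.95) − (0.00)(-0.10)] = 0.1425
  C_13 = (-0.15)(-0.05) − (0.80)(-0.10) = 0.0875
  C_21 = −[(-0.10)(0.95) − (-0.45)(-0.05)] = 0.1175
  C_22 = (0.70)(0.95) − (-0.45)(-0.10) = 0.6200
  C_23 = −[(0.70)(-0.05) − (-0.10)(-0.10)] = 0.0450
  C_31 = (-0.10)(0.00) − (-0.45)(0.80) = 0.3600
  C_32 = −[(0.70)(0.00) − (-0.45)(-0.15)] = 0.0675
  C_33 = (0.70)(0.80) − (-0.10)(-0.15) = 0.5450
det(I−A) = Σ_j (I−A)_1j·C_1j = (0.70)(0.7600) + (-0.10)(0.1425) + (-0.45)(0.0875) = 0.478375
adj(I−A) = Cᵀ =
  [ 0.7600   0.1175   0.3600]
  [ 0.1425   0.6200   0.0675]
  [ 0.0875   0.0450   0.5450]
(I − A)⁻¹ = adj(I−A) / det(I−A) ≈
  [   1.5887     0.2456     0.7525]
  [   0.2979     1.2961     0.1411]
  [   0.1829     0.0941     1.1393]
The output multiplier for sector j is the column-j sum of the Leontief inverse (I − A)⁻¹ = adj(I−A) / det(I−A).
Column W of adj(I−A): (0.7600, 0.1425, 0.0875); det(I−A) = 0.478375.
m_W = (0.7600 + 0.1425 + 0.0875) / 0.478375 = 0.99 / 0.478375 ≈ 2.070.

m_W = 2.070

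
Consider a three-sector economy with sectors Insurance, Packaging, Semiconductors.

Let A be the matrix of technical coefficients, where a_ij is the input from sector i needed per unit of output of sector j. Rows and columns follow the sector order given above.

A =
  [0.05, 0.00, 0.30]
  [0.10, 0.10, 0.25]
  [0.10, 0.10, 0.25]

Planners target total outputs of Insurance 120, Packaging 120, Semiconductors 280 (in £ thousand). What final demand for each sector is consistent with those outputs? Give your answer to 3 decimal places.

d_I = 30.000, d_P = 26.000, d_S = 186.000

I − A =
  [   0.95     0.00    -0.30]
  [  -0.10     0.90    -0.25]
  [  -0.10    -0.10     0.75]
d = (I − A) x:
  d_I = (+0.95)·120 + (+0.00)·120 + (-0.30)·280 = 30.000
  d_P = (-0.10)·120 + (+0.90)·120 + (-0.25)·280 = 26.000
  d_S = (-0.10)·120 + (-0.10)·120 + (+0.75)·280 = 186.000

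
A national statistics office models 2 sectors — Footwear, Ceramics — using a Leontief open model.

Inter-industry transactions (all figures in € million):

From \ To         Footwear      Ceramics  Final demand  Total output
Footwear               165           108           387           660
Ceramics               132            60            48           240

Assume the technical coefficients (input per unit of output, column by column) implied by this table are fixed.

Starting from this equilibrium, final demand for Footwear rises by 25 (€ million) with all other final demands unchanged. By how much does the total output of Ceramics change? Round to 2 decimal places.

Δx_2 = 10.58

Technical coefficients a_ij = z_ij / X_j:
  a_11 = 165/660 = 0.25, a_21 = 132/660 = 0.20
  a_12 = 108/240 = 0.45, a_22 = 60/240 = 0.25
I − A =
  [   0.75    -0.45]
  [  -0.20     0.75]
det(I−A) = (0.75)(0.75) − (-0.45)(-0.20) = 0.4725
adj(I−A) = [[0.75, 0.45], [0.20, 0.75]]
(I − A)⁻¹ = adj(I−A) / det(I−A) ≈
  [   1.5873     0.9524]
  [   0.4233     1.5873]
Δx = (I − A)⁻¹ Δd with Δd having +25 in the Footwear component and 0 elsewhere.
So Δx_2 = L_21 · (+25), where L_21 = adj(I−A)_21 / det(I−A) = 0.20 / 0.4725.
Δx_2 = 0.20 × (+25) / 0.4725 = 5.00 / 0.4725 ≈ 10.58.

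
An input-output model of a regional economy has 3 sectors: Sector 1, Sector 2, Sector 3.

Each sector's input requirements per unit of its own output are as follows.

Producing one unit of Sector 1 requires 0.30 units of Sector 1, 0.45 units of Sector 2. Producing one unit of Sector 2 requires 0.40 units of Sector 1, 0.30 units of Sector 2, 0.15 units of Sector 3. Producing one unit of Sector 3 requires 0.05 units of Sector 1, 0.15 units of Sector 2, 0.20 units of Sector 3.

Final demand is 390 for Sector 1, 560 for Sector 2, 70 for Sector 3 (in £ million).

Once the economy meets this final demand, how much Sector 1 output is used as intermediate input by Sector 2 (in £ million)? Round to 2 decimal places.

z_12 = 809.04

I − A =
  [   0.70    -0.40    -0.05]
  [  -0.45     0.70    -0.15]
  [   0.00    -0.15     0.80]
Cofactors of I−A, C_ij = (−1)^(i+j)·(minor ij) (rows/columns in the sector order above):
  C_11 = (0.70)(0.80) − (-0.15)(-0.15) = 0.5375
  C_12 = −[(-0.45)(0.80) − (-0.15)(0.00)] = 0.3600
  C_13 = (-0.45)(-0.15) − (0.70)(0.00) = 0.0675
  C_21 = −[(-0.40)(0.80) − (-0.05)(-0.15)] = 0.3275
  C_22 = (0.70)(0.80) − (-0.05)(0.00) = 0.5600
  C_23 = −[(0.70)(-0.15) − (-0.40)(0.00)] = 0.1050
  C_31 = (-0.40)(-0.15) − (-0.05)(0.70) = 0.0950
  C_32 = −[(0.70)(-0.15) − (-0.05)(-0.45)] = 0.1275
  C_33 = (0.70)(0.70) − (-0.40)(-0.45) = 0.3100
det(I−A) = Σ_j (I−A)_1j·C_1j = (0.70)(0.5375) + (-0.40)(0.3600) + (-0.05)(0.0675) = 0.228875
adj(I−A) = Cᵀ =
  [ 0.5375   0.3275   0.0950]
  [ 0.3600   0.5600   0.1275]
  [ 0.0675   0.1050   0.3100]
(I − A)⁻¹ = adj(I−A) / det(I−A) ≈
  [   2.3484     1.4309     0.4151]
  [   1.5729     2.4468     0.5571]
  [   0.2949     0.4588     1.3545]
First solve x = (I − A)⁻¹ d = adj(I−A)·d / det(I−A); in particular x_2 = (0.3600·390 + 0.5600·560 + 0.1275·70) / 0.228875 = 462.925 / 0.228875 ≈ 2022.6106.
Intermediate flow from 1 to 2: z_12 = a_12 · x_2 = 0.40 × 462.925 / 0.228875 = 185.17 / 0.228875 ≈ 809.04.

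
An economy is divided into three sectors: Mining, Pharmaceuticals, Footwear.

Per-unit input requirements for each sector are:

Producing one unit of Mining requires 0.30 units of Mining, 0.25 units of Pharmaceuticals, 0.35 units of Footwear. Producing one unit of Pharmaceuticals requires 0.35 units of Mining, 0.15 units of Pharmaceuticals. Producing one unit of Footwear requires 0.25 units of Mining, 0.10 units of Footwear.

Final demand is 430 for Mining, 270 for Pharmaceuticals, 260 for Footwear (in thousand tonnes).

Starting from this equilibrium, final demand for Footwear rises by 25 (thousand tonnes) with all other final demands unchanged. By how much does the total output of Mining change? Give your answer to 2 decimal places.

Δx_1 = 13.89

I − A =
  [   0.70    -0.35    -0.25]
  [  -0.25     0.85     0.00]
  [  -0.35     0.00     0.90]
Cofactors of I−A, C_ij = (−1)^(i+j)·(minor ij) (rows/columns in the sector order above):
  C_11 = (0.85)(0.90) − (0.00)(0.00) = 0.7650
  C_12 = −[(-0.25)(0.90) − (0.00)(-0.35)] = 0.2250
  C_13 = (-0.25)(0.00) − (0.85)(-0.35) = 0.2975
  C_21 = −[(-0.35)(0.90) − (-0.25)(0.00)] = 0.3150
  C_22 = (0.70)(0.90) − (-0.25)(-0.35) = 0.5425
  C_23 = −[(0.70)(0.00) − (-0.35)(-0.35)] = 0.1225
  C_31 = (-0.35)(0.00) − (-0.25)(0.85) = 0.2125
  C_32 = −[(0.70)(0.00) − (-0.25)(-0.25)] = 0.0625
  C_33 = (0.70)(0.85) − (-0.35)(-0.25) = 0.5075
det(I−A) = Σ_j (I−A)_1j·C_1j = (0.70)(0.7650) + (-0.35)(0.2250) + (-0.25)(0.2975) = 0.382375
adj(I−A) = Cᵀ =
  [ 0.7650   0.3150   0.2125]
  [ 0.2250   0.5425   0.0625]
  [ 0.2975   0.1225   0.5075]
(I − A)⁻¹ = adj(I−A) / det(I−A) ≈
  [   2.0007     0.8238     0.5557]
  [   0.5884     1.4188     0.1635]
  [   0.7780     0.3204     1.3272]
Δx = (I − A)⁻¹ Δd with Δd having +25 in the Footwear component and 0 elsewhere.
So Δx_1 = L_13 · (+25), where L_13 = adj(I−A)_13 / det(I−A) = 0.2125 / 0.382375.
Δx_1 = 0.2125 × (+25) / 0.382375 = 5.3125 / 0.382375 ≈ 13.89.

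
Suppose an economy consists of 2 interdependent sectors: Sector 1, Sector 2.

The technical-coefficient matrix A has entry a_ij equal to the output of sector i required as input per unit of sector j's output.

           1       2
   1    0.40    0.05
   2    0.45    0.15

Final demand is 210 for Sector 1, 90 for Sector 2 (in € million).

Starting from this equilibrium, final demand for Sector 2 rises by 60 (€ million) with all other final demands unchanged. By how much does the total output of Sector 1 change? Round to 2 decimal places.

I − A =
  [   0.60    -0.05]
  [  -0.45     0.85]
det(I−A) = (0.60)(0.85) − (-0.05)(-0.45) = 0.4875
adj(I−A) = [[0.85, 0.05], [0.45, 0.60]]
(I − A)⁻¹ = adj(I−A) / det(I−A) ≈
  [   1.7436     0.1026]
  [   0.9231     1.2308]
Δx = (I − A)⁻¹ Δd with Δd having +60 in the Sector 2 component and 0 elsewhere.
So Δx_1 = L_12 · (+60), where L_12 = adj(I−A)_12 / det(I−A) = 0.05 / 0.4875.
Δx_1 = 0.05 × (+60) / 0.4875 = 3.00 / 0.4875 ≈ 6.15.

Δx_1 = 6.15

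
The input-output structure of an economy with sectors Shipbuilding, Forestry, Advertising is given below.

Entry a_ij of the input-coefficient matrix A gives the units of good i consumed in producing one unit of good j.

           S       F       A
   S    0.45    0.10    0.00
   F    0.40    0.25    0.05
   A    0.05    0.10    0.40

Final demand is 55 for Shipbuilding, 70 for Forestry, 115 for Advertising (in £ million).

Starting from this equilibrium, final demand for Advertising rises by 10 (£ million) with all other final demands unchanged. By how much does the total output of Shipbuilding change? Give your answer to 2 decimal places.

Δx_S = 0.23

I − A =
  [   0.55    -0.10     0.00]
  [  -0.40     0.75    -0.05]
  [  -0.05    -0.10     0.60]
Cofactors of I−A, C_ij = (−1)^(i+j)·(minor ij) (rows/columns in the sector order above):
  C_11 = (0.75)(0.60) − (-0.05)(-0.10) = 0.4450
  C_12 = −[(-0.40)(0.60) − (-0.05)(-0.05)] = 0.2425
  C_13 = (-0.40)(-0.10) − (0.75)(-0.05) = 0.0775
  C_21 = −[(-0.10)(0.60) − (0.00)(-0.10)] = 0.0600
  C_22 = (0.55)(0.60) − (0.00)(-0.05) = 0.3300
  C_23 = −[(0.55)(-0.10) − (-0.10)(-0.05)] = 0.0600
  C_31 = (-0.10)(-0.05) − (0.00)(0.75) = 0.0050
  C_32 = −[(0.55)(-0.05) − (0.00)(-0.40)] = 0.0275
  C_33 = (0.55)(0.75) − (-0.10)(-0.40) = 0.3725
det(I−A) = Σ_j (I−A)_1j·C_1j = (0.55)(0.4450) + (-0.10)(0.2425) + (0.00)(0.0775) = 0.2205
adj(I−A) = Cᵀ =
  [ 0.4450   0.0600   0.0050]
  [ 0.2425   0.3300   0.0275]
  [ 0.0775   0.0600   0.3725]
(I − A)⁻¹ = adj(I−A) / det(I−A) ≈
  [   2.0181     0.2721     0.0227]
  [   1.0998     1.4966     0.1247]
  [   0.3515     0.2721     1.6893]
Δx = (I − A)⁻¹ Δd with Δd having +10 in the Advertising component and 0 elsewhere.
So Δx_S = L_SA · (+10), where L_SA = adj(I−A)_SA / det(I−A) = 0.0050 / 0.2205.
Δx_S = 0.0050 × (+10) / 0.2205 = 0.05 / 0.2205 ≈ 0.23.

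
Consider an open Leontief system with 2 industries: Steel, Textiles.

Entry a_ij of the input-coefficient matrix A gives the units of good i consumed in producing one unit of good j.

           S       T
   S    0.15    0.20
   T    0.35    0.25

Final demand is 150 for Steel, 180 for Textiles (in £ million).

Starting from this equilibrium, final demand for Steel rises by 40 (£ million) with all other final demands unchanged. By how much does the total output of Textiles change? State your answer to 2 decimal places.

I − A =
  [   0.85    -0.20]
  [  -0.35     0.75]
det(I−A) = (0.85)(0.75) − (-0.20)(-0.35) = 0.5675
adj(I−A) = [[0.75, 0.20], [0.35, 0.85]]
(I − A)⁻¹ = adj(I−A) / det(I−A) ≈
  [   1.3216     0.3524]
  [   0.6167     1.4978]
Δx = (I − A)⁻¹ Δd with Δd having +40 in the Steel component and 0 elsewhere.
So Δx_T = L_TS · (+40), where L_TS = adj(I−A)_TS / det(I−A) = 0.35 / 0.5675.
Δx_T = 0.35 × (+40) / 0.5675 = 14.00 / 0.5675 ≈ 24.67.

Δx_T = 24.67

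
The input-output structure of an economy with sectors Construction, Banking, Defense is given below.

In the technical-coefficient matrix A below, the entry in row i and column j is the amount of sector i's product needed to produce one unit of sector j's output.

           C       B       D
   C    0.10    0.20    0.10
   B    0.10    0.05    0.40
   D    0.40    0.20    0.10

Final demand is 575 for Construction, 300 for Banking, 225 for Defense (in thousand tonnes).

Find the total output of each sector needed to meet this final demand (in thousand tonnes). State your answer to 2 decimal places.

x_C = 897.12, x_B = 753.91, x_D = 816.26

I − A =
  [   0.90    -0.20    -0.10]
  [  -0.10     0.95    -0.40]
  [  -0.40    -0.20     0.90]
Cofactors of I−A, C_ij = (−1)^(i+j)·(minor ij) (rows/columns in the sector order above):
  C_11 = (0.95)(0.90) − (-0.40)(-0.20) = 0.7750
  C_12 = −[(-0.10)(0.90) − (-0.40)(-0.40)] = 0.2500
  C_13 = (-0.10)(-0.20) − (0.95)(-0.40) = 0.4000
  C_21 = −[(-0.20)(0.90) − (-0.10)(-0.20)] = 0.2000
  C_22 = (0.90)(0.90) − (-0.10)(-0.40) = 0.7700
  C_23 = −[(0.90)(-0.20) − (-0.20)(-0.40)] = 0.2600
  C_31 = (-0.20)(-0.40) − (-0.10)(0.95) = 0.1750
  C_32 = −[(0.90)(-0.40) − (-0.10)(-0.10)] = 0.3700
  C_33 = (0.90)(0.95) − (-0.20)(-0.10) = 0.8350
det(I−A) = Σ_j (I−A)_1j·C_1j = (0.90)(0.7750) + (-0.20)(0.2500) + (-0.10)(0.4000) = 0.6075
adj(I−A) = Cᵀ =
  [ 0.7750   0.2000   0.1750]
  [ 0.2500   0.7700   0.3700]
  [ 0.4000   0.2600   0.8350]
(I − A)⁻¹ = adj(I−A) / det(I−A) ≈
  [   1.2757     0.3292     0.2881]
  [   0.4115     1.2675     0.6091]
  [   0.6584     0.4280     1.3745]
x = (I − A)⁻¹ d = adj(I−A)·d / det(I−A), with det(I−A) = 0.6075:
  x_C = (0.7750·575 + 0.2000·300 + 0.1750·225) / 0.6075 = 545.00 / 0.6075 ≈ 897.12
  x_B = (0.2500·575 + 0.7700·300 + 0.3700·225) / 0.6075 = 458.00 / 0.6075 ≈ 753.91
  x_D = (0.4000·575 + 0.2600·300 + 0.8350·225) / 0.6075 = 495.875 / 0.6075 ≈ 816.26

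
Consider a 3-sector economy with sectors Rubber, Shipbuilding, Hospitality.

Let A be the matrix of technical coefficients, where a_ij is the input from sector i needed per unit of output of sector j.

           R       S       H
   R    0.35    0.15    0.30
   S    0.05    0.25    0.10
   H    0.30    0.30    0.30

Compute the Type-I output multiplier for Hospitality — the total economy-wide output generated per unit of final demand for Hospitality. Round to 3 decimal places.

I − A =
  [   0.65    -0.15    -0.30]
  [  -0.05     0.75    -0.10]
  [  -0.30    -0.30     0.70]
Cofactors of I−A, C_ij = (−1)^(i+j)·(minor ij) (rows/columns in the sector order above):
  C_11 = (0.75)(0.70) − (-0.10)(-0.30) = 0.4950
  C_12 = −[(-0.05)(0.70) − (-0.10)(-0.30)] = 0.0650
  C_13 = (-0.05)(-0.30) − (0.75)(-0.30) = 0.2400
  C_21 = −[(-0.15)(0.70) − (-0.30)(-0.30)] = 0.1950
  C_22 = (0.65)(0.70) − (-0.30)(-0.30) = 0.3650
  C_23 = −[(0.65)(-0.30) − (-0.15)(-0.30)] = 0.2400
  C_31 = (-0.15)(-0.10) − (-0.30)(0.75) = 0.2400
  C_32 = −[(0.65)(-0.10) − (-0.30)(-0.05)] = 0.0800
  C_33 = (0.65)(0.75) − (-0.15)(-0.05) = 0.4800
det(I−A) = Σ_j (I−A)_1j·C_1j = (0.65)(0.4950) + (-0.15)(0.0650) + (-0.30)(0.2400) = 0.2400
adj(I−A) = Cᵀ =
  [ 0.4950   0.1950   0.2400]
  [ 0.0650   0.3650   0.0800]
  [ 0.2400   0.2400   0.4800]
(I − A)⁻¹ = adj(I−A) / det(I−A) ≈
  [   2.0625     0.8125     1.0000]
  [   0.2708     1.5208     0.3333]
  [   1.0000     1.0000     2.0000]
The output multiplier for sector j is the column-j sum of the Leontief inverse (I − A)⁻¹ = adj(I−A) / det(I−A).
Column H of adj(I−A): (0.2400, 0.0800, 0.4800); det(I−A) = 0.2400.
m_H = (0.2400 + 0.0800 + 0.4800) / 0.2400 = 0.80 / 0.2400 ≈ 3.333.

m_H = 3.333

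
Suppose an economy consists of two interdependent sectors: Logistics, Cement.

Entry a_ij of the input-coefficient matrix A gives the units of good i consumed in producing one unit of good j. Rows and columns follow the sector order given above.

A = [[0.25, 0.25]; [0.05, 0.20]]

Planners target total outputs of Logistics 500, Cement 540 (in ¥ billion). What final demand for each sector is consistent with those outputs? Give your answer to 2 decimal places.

I − A =
  [   0.75    -0.25]
  [  -0.05     0.80]
d = (I − A) x:
  d_L = (+0.75)·500 + (-0.25)·540 = 240.00
  d_C = (-0.05)·500 + (+0.80)·540 = 407.00

d_L = 240.00, d_C = 407.00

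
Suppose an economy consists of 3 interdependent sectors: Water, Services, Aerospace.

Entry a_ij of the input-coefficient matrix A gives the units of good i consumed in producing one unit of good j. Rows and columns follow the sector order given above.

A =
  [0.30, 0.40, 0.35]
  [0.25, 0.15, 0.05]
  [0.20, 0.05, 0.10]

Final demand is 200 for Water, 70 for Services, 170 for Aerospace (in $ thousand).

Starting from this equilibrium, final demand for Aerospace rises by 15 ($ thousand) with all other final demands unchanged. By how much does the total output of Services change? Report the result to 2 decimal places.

I − A =
  [   0.70    -0.40    -0.35]
  [  -0.25     0.85    -0.05]
  [  -0.20    -0.05     0.90]
Cofactors of I−A, C_ij = (−1)^(i+j)·(minor ij) (rows/columns in the sector order above):
  C_11 = (0.85)(0.90) − (-0.05)(-0.05) = 0.7625
  C_12 = −[(-0.25)(0.90) − (-0.05)(-0.20)] = 0.2350
  C_13 = (-0.25)(-0.05) − (0.85)(-0.20) = 0.1825
  C_21 = −[(-0.40)(0.90) − (-0.35)(-0.05)] = 0.3775
  C_22 = (0.70)(0.90) − (-0.35)(-0.20) = 0.5600
  C_23 = −[(0.70)(-0.05) − (-0.40)(-0.20)] = 0.1150
  C_31 = (-0.40)(-0.05) − (-0.35)(0.85) = 0.3175
  C_32 = −[(0.70)(-0.05) − (-0.35)(-0.25)] = 0.1225
  C_33 = (0.70)(0.85) − (-0.40)(-0.25) = 0.4950
det(I−A) = Σ_j (I−A)_1j·C_1j = (0.70)(0.7625) + (-0.40)(0.2350) + (-0.35)(0.1825) = 0.375875
adj(I−A) = Cᵀ =
  [ 0.7625   0.3775   0.3175]
  [ 0.2350   0.5600   0.1225]
  [ 0.1825   0.1150   0.4950]
(I − A)⁻¹ = adj(I−A) / det(I−A) ≈
  [   2.0286     1.0043     0.8447]
  [   0.6252     1.4899     0.3259]
  [   0.4855     0.3060     1.3169]
Δx = (I − A)⁻¹ Δd with Δd having +15 in the Aerospace component and 0 elsewhere.
So Δx_S = L_SA · (+15), where L_SA = adj(I−A)_SA / det(I−A) = 0.1225 / 0.375875.
Δx_S = 0.1225 × (+15) / 0.375875 = 1.8375 / 0.375875 ≈ 4.89.

Δx_S = 4.89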